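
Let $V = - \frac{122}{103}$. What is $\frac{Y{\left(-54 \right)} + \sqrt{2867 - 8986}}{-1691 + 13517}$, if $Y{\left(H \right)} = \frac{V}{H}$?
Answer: $\frac{61}{32888106} + \frac{i \sqrt{6119}}{11826} \approx 1.8548 \cdot 10^{-6} + 0.0066146 i$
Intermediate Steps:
$V = - \frac{122}{103}$ ($V = \left(-122\right) \frac{1}{103} = - \frac{122}{103} \approx -1.1845$)
$Y{\left(H \right)} = - \frac{122}{103 H}$
$\frac{Y{\left(-54 \right)} + \sqrt{2867 - 8986}}{-1691 + 13517} = \frac{- \frac{122}{103 \left(-54\right)} + \sqrt{2867 - 8986}}{-1691 + 13517} = \frac{\left(- \frac{122}{103}\right) \left(- \frac{1}{54}\right) + \sqrt{-6119}}{11826} = \left(\frac{61}{2781} + i \sqrt{6119}\right) \frac{1}{11826} = \frac{61}{32888106} + \frac{i \sqrt{6119}}{11826}$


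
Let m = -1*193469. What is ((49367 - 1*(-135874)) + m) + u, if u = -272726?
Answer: -280954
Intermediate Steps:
m = -193469
((49367 - 1*(-135874)) + m) + u = ((49367 - 1*(-135874)) - 193469) - 272726 = ((49367 + 135874) - 193469) - 272726 = (185241 - 193469) - 272726 = -8228 - 272726 = -280954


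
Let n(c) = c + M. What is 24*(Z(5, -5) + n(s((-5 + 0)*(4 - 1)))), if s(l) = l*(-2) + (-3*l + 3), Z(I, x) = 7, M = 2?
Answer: 2088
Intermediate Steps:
s(l) = 3 - 5*l (s(l) = -2*l + (3 - 3*l) = 3 - 5*l)
n(c) = 2 + c (n(c) = c + 2 = 2 + c)
24*(Z(5, -5) + n(s((-5 + 0)*(4 - 1)))) = 24*(7 + (2 + (3 - 5*(-5 + 0)*(4 - 1)))) = 24*(7 + (2 + (3 - (-25)*3))) = 24*(7 + (2 + (3 - 5*(-15)))) = 24*(7 + (2 + (3 + 75))) = 24*(7 + (2 + 78)) = 24*(7 + 80) = 24*87 = 2088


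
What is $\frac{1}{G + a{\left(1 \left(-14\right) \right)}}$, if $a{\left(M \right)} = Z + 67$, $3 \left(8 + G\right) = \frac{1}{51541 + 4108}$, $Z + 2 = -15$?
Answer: $\frac{166947}{7011775} \approx 0.02381$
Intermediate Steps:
$Z = -17$ ($Z = -2 - 15 = -17$)
$G = - \frac{1335575}{166947}$ ($G = -8 + \frac{1}{3 \left(51541 + 4108\right)} = -8 + \frac{1}{3 \cdot 55649} = -8 + \frac{1}{3} \cdot \frac{1}{55649} = -8 + \frac{1}{166947} = - \frac{1335575}{166947} \approx -8.0$)
$a{\left(M \right)} = 50$ ($a{\left(M \right)} = -17 + 67 = 50$)
$\frac{1}{G + a{\left(1 \left(-14\right) \right)}} = \frac{1}{- \frac{1335575}{166947} + 50} = \frac{1}{\frac{7011775}{166947}} = \frac{166947}{7011775}$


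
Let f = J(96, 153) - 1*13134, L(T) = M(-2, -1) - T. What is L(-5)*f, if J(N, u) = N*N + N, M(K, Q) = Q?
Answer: -15288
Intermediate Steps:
J(N, u) = N + N² (J(N, u) = N² + N = N + N²)
L(T) = -1 - T
f = -3822 (f = 96*(1 + 96) - 1*13134 = 96*97 - 13134 = 9312 - 13134 = -3822)
L(-5)*f = (-1 - 1*(-5))*(-3822) = (-1 + 5)*(-3822) = 4*(-3822) = -15288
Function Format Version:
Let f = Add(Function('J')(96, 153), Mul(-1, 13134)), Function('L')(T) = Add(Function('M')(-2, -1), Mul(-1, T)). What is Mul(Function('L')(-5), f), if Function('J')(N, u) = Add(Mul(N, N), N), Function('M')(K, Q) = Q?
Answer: -15288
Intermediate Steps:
Function('J')(N, u) = Add(N, Pow(N, 2)) (Function('J')(N, u) = Add(Pow(N, 2), N) = Add(N, Pow(N, 2)))
Function('L')(T) = Add(-1, Mul(-1, T))
f = -3822 (f = Add(Mul(96, Add(1, 96)), Mul(-1, 13134)) = Add(Mul(96, 97), -13134) = Add(9312, -13134) = -3822)
Mul(Function('L')(-5), f) = Mul(Add(-1, Mul(-1, -5)), -3822) = Mul(Add(-1, 5), -3822) = Mul(4, -3822) = -15288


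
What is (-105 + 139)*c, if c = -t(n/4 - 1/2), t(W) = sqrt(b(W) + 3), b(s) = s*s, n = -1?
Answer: -17*sqrt(57)/2 ≈ -64.174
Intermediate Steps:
b(s) = s**2
t(W) = sqrt(3 + W**2) (t(W) = sqrt(W**2 + 3) = sqrt(3 + W**2))
c = -sqrt(57)/4 (c = -sqrt(3 + (-1/4 - 1/2)**2) = -sqrt(3 + (-3/4)**2) = -sqrt(3 + 9/16) = -sqrt(57/16) = -sqrt(57)/4 ≈ -1.8875)
(-105 + 139)*c = (-105 + 139)*(-sqrt(57)/4) = 34*(-sqrt(57)/4) = -17*sqrt(57)/2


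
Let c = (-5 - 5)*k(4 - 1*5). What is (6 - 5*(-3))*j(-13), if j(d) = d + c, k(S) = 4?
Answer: -1113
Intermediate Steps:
c = -40 (c = (-5 - 5)*4 = -10*4 = -40)
j(d) = -40 + d (j(d) = d - 40 = -40 + d)
(6 - 5*(-3))*j(-13) = (6 - 5*(-3))*(-40 - 13) = (6 + 15)*(-53) = 21*(-53) = -1113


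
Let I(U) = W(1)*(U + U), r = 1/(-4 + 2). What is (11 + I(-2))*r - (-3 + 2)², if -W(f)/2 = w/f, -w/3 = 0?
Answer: -13/2 ≈ -6.5000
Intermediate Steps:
w = 0 (w = -3*0 = 0)
W(f) = 0 (W(f) = -0/f = -2*0 = 0)
r = -½ (r = 1/(-2) = -½ ≈ -0.50000)
I(U) = 0 (I(U) = 0*(U + U) = 0*(2*U) = 0)
(11 + I(-2))*r - (-3 + 2)² = (11 + 0)*(-½) - (-3 + 2)² = 11*(-½) - 1*(-1)² = -11/2 - 1*1 = -11/2 - 1 = -13/2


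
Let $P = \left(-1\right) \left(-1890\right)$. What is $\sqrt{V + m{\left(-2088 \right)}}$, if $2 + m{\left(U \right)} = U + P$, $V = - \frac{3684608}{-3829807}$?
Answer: $\frac{2 i \sqrt{729843248484786}}{3829807} \approx 14.108 i$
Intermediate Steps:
$V = \frac{3684608}{3829807}$ ($V = \left(-3684608\right) \left(- \frac{1}{3829807}\right) = \frac{3684608}{3829807} \approx 0.96209$)
$P = 1890$
$m{\left(U \right)} = 1888 + U$ ($m{\left(U \right)} = -2 + \left(U + 1890\right) = -2 + \left(1890 + U\right) = 1888 + U$)
$\sqrt{V + m{\left(-2088 \right)}} = \sqrt{\frac{3684608}{3829807} + \left(1888 - 2088\right)} = \sqrt{\frac{3684608}{3829807} - 200} = \sqrt{- \frac{762276792}{3829807}} = \frac{2 i \sqrt{729843248484786}}{3829807}$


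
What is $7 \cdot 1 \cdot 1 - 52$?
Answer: $-45$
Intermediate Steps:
$7 \cdot 1 \cdot 1 - 52 = 7 \cdot 1 - 52 = 7 - 52 = -45$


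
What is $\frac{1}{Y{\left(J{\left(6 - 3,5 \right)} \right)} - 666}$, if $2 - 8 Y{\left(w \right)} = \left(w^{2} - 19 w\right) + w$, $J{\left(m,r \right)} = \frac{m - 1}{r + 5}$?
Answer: $- \frac{200}{133061} \approx -0.0015031$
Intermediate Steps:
$J{\left(m,r \right)} = \frac{-1 + m}{5 + r}$
$Y{\left(w \right)} = \frac{1}{4} - \frac{w^{2}}{8} + \frac{9 w}{4}$ ($Y{\left(w \right)} = \frac{1}{4} - \frac{\left(w^{2} - 19 w\right) + w}{8} = \frac{1}{4} - \frac{w^{2} - 18 w}{8} = \frac{1}{4} - \left(- \frac{9 w}{4} + \frac{w^{2}}{8}\right) = \frac{1}{4} - \frac{w^{2}}{8} + \frac{9 w}{4}$)
$\frac{1}{Y{\left(J{\left(6 - 3,5 \right)} \right)} - 666} = \frac{1}{\left(\frac{1}{4} - \frac{\left(\frac{-1 + \left(6 - 3\right)}{5 + 5}\right)^{2}}{8} + \frac{9 \frac{-1 + \left(6 - 3\right)}{5 + 5}}{4}\right) - 666} = \frac{1}{\left(\frac{1}{4} - \frac{\left(\frac{-1 + 3}{10}\right)^{2}}{8} + \frac{9 \frac{-1 + 3}{10}}{4}\right) - 666} = \frac{1}{\left(\frac{1}{4} - \frac{\left(\frac{1}{10} \cdot 2\right)^{2}}{8} + \frac{9 \cdot \frac{1}{10} \cdot 2}{4}\right) - 666} = \frac{1}{\left(\frac{1}{4} - \frac{1}{8 \cdot 25} + \frac{9}{4} \cdot \frac{1}{5}\right) - 666} = \frac{1}{\left(\frac{1}{4} - \frac{1}{200} + \frac{9}{20}\right) - 666} = \frac{1}{\frac{139}{200} - 666} = \frac{1}{- \frac{133061}{200}} = - \frac{200}{133061}$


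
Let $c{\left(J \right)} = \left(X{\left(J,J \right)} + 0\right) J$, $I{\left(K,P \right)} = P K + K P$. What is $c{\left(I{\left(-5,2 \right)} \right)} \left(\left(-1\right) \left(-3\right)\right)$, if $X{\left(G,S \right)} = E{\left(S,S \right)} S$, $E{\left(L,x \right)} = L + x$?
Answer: $-48000$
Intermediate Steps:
$I{\left(K,P \right)} = 2 K P$ ($I{\left(K,P \right)} = K P + K P = 2 K P$)
$X{\left(G,S \right)} = 2 S^{2}$ ($X{\left(G,S \right)} = \left(S + S\right) S = 2 S S = 2 S^{2}$)
$c{\left(J \right)} = 2 J^{3}$ ($c{\left(J \right)} = \left(2 J^{2} + 0\right) J = 2 J^{2} J = 2 J^{3}$)
$c{\left(I{\left(-5,2 \right)} \right)} \left(\left(-1\right) \left(-3\right)\right) = 2 \left(2 \left(-5\right) 2\right)^{3} \left(\left(-1\right) \left(-3\right)\right) = 2 \left(-20\right)^{3} \cdot 3 = 2 \left(-8000\right) 3 = \left(-16000\right) 3 = -48000$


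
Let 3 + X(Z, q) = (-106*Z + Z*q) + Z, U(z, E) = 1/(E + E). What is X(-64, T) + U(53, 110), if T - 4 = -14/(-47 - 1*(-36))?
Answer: 127591/20 ≈ 6379.5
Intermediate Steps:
T = 58/11 (T = 4 - 14/(-47 - 1*(-36)) = 4 - 14/(-47 + 36) = 4 - 14/(-11) = 4 - 14*(-1/11) = 4 + 14/11 = 58/11 ≈ 5.2727)
U(z, E) = 1/(2*E)
X(Z, q) = -3 - 105*Z + Z*q (X(Z, q) = -3 + ((-106*Z + Z*q) + Z) = -3 + (-105*Z + Z*q) = -3 - 105*Z + Z*q)
X(-64, T) + U(53, 110) = (-3 - 105*(-64) - 64*58/11) + (1/2)/110 = (-3 + 6720 - 3712/11) + (1/2)*(1/110) = 70175/11 + 1/220 = 127591/20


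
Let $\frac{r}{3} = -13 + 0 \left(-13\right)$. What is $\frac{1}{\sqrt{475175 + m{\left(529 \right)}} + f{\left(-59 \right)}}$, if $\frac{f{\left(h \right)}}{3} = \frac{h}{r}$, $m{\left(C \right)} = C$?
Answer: $- \frac{767}{80390495} + \frac{1014 \sqrt{13214}}{80390495} \approx 0.0014404$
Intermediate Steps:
$r = -39$ ($r = 3 \left(-13 + 0 \left(-13\right)\right) = 3 \left(-13 + 0\right) = 3 \left(-13\right) = -39$)
$f{\left(h \right)} = - \frac{h}{13}$ ($f{\left(h \right)} = 3 \frac{h}{-39} = 3 h \left(- \frac{1}{39}\right) = 3 \left(- \frac{h}{39}\right) = - \frac{h}{13}$)
$\frac{1}{\sqrt{475175 + m{\left(529 \right)}} + f{\left(-59 \right)}} = \frac{1}{\sqrt{475175 + 529} - - \frac{59}{13}} = \frac{1}{\sqrt{475704} + \frac{59}{13}} = \frac{1}{6 \sqrt{13214} + \frac{59}{13}} = \frac{1}{\frac{59}{13} + 6 \sqrt{13214}}$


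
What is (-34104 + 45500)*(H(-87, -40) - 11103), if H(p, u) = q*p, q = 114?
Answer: -239555316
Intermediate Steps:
H(p, u) = 114*p
(-34104 + 45500)*(H(-87, -40) - 11103) = (-34104 + 45500)*(114*(-87) - 11103) = 11396*(-9918 - 11103) = 11396*(-21021) = -239555316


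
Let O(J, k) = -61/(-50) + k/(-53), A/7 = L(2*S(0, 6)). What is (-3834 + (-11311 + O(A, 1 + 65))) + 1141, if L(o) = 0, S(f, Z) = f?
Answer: -37110667/2650 ≈ -14004.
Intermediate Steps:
A = 0 (A = 7*0 = 0)
O(J, k) = 61/50 - k/53 (O(J, k) = -61*(-1/50) + k*(-1/53) = 61/50 - k/53)
(-3834 + (-11311 + O(A, 1 + 65))) + 1141 = (-3834 + (-11311 + (61/50 - (1 + 65)/53))) + 1141 = (-3834 + (-11311 + (61/50 - 1/53*66))) + 1141 = (-3834 + (-11311 + (61/50 - 66/53))) + 1141 = (-3834 + (-11311 - 67/2650)) + 1141 = (-3834 - 29974217/2650) + 1141 = -40134317/2650 + 1141 = -37110667/2650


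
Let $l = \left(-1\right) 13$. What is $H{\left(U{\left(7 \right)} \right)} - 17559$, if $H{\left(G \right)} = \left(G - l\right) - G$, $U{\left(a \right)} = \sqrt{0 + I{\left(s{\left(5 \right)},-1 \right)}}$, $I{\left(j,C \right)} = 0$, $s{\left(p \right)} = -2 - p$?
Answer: $-17546$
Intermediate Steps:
$l = -13$
$U{\left(a \right)} = 0$ ($U{\left(a \right)} = \sqrt{0 + 0} = \sqrt{0} = 0$)
$H{\left(G \right)} = 13$ ($H{\left(G \right)} = \left(G - -13\right) - G = \left(G + 13\right) - G = \left(13 + G\right) - G = 13$)
$H{\left(U{\left(7 \right)} \right)} - 17559 = 13 - 17559 = -17546$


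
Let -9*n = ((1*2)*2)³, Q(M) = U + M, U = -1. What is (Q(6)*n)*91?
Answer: -29120/9 ≈ -3235.6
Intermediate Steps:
Q(M) = -1 + M
n = -64/9 (n = -((1*2)*2)³/9 = -(2*2)³/9 = -⅑*4³ = -⅑*64 = -64/9 ≈ -7.1111)
(Q(6)*n)*91 = ((-1 + 6)*(-64/9))*91 = (5*(-64/9))*91 = -320/9*91 = -29120/9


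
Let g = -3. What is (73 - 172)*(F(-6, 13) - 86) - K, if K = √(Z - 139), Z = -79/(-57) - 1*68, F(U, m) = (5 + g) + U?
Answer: 8910 - 2*I*√167010/57 ≈ 8910.0 - 14.339*I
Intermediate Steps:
F(U, m) = 2 + U (F(U, m) = (5 - 3) + U = 2 + U)
Z = -3797/57 (Z = -79*(-1/57) - 68 = 79/57 - 68 = -3797/57 ≈ -66.614)
K = 2*I*√167010/57 (K = √(-3797/57 - 139) = √(-11720/57) = 2*I*√167010/57 ≈ 14.339*I)
(73 - 172)*(F(-6, 13) - 86) - K = (73 - 172)*((2 - 6) - 86) - 2*I*√167010/57 = -99*(-4 - 86) - 2*I*√167010/57 = -99*(-90) - 2*I*√167010/57 = 8910 - 2*I*√167010/57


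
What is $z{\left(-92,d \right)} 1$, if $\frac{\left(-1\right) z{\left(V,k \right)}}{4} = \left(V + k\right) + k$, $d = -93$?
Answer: $1112$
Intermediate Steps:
$z{\left(V,k \right)} = - 8 k - 4 V$ ($z{\left(V,k \right)} = - 4 \left(\left(V + k\right) + k\right) = - 4 \left(V + 2 k\right) = - 8 k - 4 V$)
$z{\left(-92,d \right)} 1 = \left(\left(-8\right) \left(-93\right) - -368\right) 1 = \left(744 + 368\right) 1 = 1112 \cdot 1 = 1112$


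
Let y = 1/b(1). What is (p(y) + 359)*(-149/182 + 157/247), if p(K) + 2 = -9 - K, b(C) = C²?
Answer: -219651/3458 ≈ -63.520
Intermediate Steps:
y = 1 (y = 1/(1²) = 1/1 = 1)
p(K) = -11 - K (p(K) = -2 + (-9 - K) = -11 - K)
(p(y) + 359)*(-149/182 + 157/247) = ((-11 - 1*1) + 359)*(-149/182 + 157/247) = ((-11 - 1) + 359)*(-149*1/182 + 157*(1/247)) = (-12 + 359)*(-149/182 + 157/247) = 347*(-633/3458) = -219651/3458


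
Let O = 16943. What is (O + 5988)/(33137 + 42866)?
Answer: 22931/76003 ≈ 0.30171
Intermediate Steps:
(O + 5988)/(33137 + 42866) = (16943 + 5988)/(33137 + 42866) = 22931/76003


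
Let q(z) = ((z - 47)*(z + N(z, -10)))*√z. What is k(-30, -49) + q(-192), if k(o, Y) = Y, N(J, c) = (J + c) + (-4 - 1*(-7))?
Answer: -49 + 747592*I*√3 ≈ -49.0 + 1.2949e+6*I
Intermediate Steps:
N(J, c) = 3 + J + c (N(J, c) = (J + c) + (-4 + 7) = (J + c) + 3 = 3 + J + c)
q(z) = √z*(-47 + z)*(-7 + 2*z) (q(z) = ((z - 47)*(z + (3 + z - 10)))*√z = ((-47 + z)*(z + (-7 + z)))*√z = ((-47 + z)*(-7 + 2*z))*√z = √z*(-47 + z)*(-7 + 2*z))
k(-30, -49) + q(-192) = -49 + √(-192)*(329 - 101*(-192) + 2*(-192)²) = -49 + (8*I*√3)*(329 + 19392 + 2*36864) = -49 + (8*I*√3)*(329 + 19392 + 73728) = -49 + (8*I*√3)*93449 = -49 + 747592*I*√3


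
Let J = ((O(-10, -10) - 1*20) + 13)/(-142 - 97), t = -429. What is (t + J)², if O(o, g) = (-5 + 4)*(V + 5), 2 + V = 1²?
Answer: 10510350400/57121 ≈ 1.8400e+5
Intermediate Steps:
V = -1 (V = -2 + 1² = -2 + 1 = -1)
O(o, g) = -4 (O(o, g) = (-5 + 4)*(-1 + 5) = -1*4 = -4)
J = 11/239 (J = ((-4 - 1*20) + 13)/(-142 - 97) = ((-4 - 20) + 13)/(-239) = (-24 + 13)*(-1/239) = -11*(-1/239) = 11/239 ≈ 0.046025)
(t + J)² = (-429 + 11/239)² = (-102520/239)² = 10510350400/57121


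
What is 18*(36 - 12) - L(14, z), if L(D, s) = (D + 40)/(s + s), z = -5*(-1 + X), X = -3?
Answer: 8613/20 ≈ 430.65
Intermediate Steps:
z = 20 (z = -5*(-1 - 3) = -5*(-4) = 20)
L(D, s) = (40 + D)/(2*s) (L(D, s) = (40 + D)/((2*s)) = (40 + D)*(1/(2*s)) = (40 + D)/(2*s))
18*(36 - 12) - L(14, z) = 18*(36 - 12) - (40 + 14)/(2*20) = 18*24 - 54/(2*20) = 432 - 1*27/20 = 432 - 27/20 = 8613/20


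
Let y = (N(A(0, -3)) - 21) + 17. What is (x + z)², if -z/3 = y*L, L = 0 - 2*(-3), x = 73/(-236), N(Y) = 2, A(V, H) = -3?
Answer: 70946929/55696 ≈ 1273.8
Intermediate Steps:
x = -73/236 (x = 73*(-1/236) = -73/236 ≈ -0.30932)
y = -2 (y = (2 - 21) + 17 = -19 + 17 = -2)
L = 6 (L = 0 + 6 = 6)
z = 36 (z = -(-6)*6 = -3*(-12) = 36)
(x + z)² = (-73/236 + 36)² = (8423/236)² = 70946929/55696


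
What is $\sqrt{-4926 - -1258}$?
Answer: $2 i \sqrt{917} \approx 60.564 i$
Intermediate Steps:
$\sqrt{-4926 - -1258} = \sqrt{-4926 + \left(-76 + 1334\right)} = \sqrt{-4926 + 1258} = \sqrt{-3668} = 2 i \sqrt{917}$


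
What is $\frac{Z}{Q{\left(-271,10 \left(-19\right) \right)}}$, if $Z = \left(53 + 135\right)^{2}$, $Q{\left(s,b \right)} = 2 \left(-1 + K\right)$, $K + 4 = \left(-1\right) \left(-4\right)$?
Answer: $-17672$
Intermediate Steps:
$K = 0$ ($K = -4 - -4 = -4 + 4 = 0$)
$Q{\left(s,b \right)} = -2$ ($Q{\left(s,b \right)} = 2 \left(-1 + 0\right) = 2 \left(-1\right) = -2$)
$Z = 35344$ ($Z = 188^{2} = 35344$)
$\frac{Z}{Q{\left(-271,10 \left(-19\right) \right)}} = \frac{35344}{-2} = 35344 \left(- \frac{1}{2}\right) = -17672$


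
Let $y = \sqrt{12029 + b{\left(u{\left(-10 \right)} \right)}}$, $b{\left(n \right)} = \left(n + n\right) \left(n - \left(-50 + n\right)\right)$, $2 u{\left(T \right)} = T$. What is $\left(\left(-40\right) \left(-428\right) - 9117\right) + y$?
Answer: $8003 + 3 \sqrt{1281} \approx 8110.4$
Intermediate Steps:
$u{\left(T \right)} = \frac{T}{2}$
$b{\left(n \right)} = 100 n$ ($b{\left(n \right)} = 2 n 50 = 100 n$)
$y = 3 \sqrt{1281}$ ($y = \sqrt{12029 + 100 \cdot \frac{1}{2} \left(-10\right)} = \sqrt{12029 + 100 \left(-5\right)} = \sqrt{12029 - 500} = \sqrt{11529} = 3 \sqrt{1281} \approx 107.37$)
$\left(\left(-40\right) \left(-428\right) - 9117\right) + y = \left(\left(-40\right) \left(-428\right) - 9117\right) + 3 \sqrt{1281} = \left(17120 - 9117\right) + 3 \sqrt{1281} = 8003 + 3 \sqrt{1281}$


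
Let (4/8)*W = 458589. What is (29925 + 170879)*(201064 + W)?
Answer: 224547466568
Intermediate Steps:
W = 917178 (W = 2*458589 = 917178)
(29925 + 170879)*(201064 + W) = (29925 + 170879)*(201064 + 917178) = 200804*1118242 = 224547466568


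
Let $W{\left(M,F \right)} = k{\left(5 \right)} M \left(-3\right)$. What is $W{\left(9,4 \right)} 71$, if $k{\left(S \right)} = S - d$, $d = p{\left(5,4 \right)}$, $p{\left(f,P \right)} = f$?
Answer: $0$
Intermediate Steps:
$d = 5$
$k{\left(S \right)} = -5 + S$ ($k{\left(S \right)} = S - 5 = -5 + S$)
$W{\left(M,F \right)} = 0$ ($W{\left(M,F \right)} = \left(-5 + 5\right) M \left(-3\right) = 0 M \left(-3\right) = 0 \left(-3\right) = 0$)
$W{\left(9,4 \right)} 71 = 0 \cdot 71 = 0$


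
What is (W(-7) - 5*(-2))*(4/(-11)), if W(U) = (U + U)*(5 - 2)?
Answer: 128/11 ≈ 11.636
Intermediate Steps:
W(U) = 6*U (W(U) = (2*U)*3 = 6*U)
(W(-7) - 5*(-2))*(4/(-11)) = (6*(-7) - 5*(-2))*(4/(-11)) = (-42 + 10)*(4*(-1/11)) = -32*(-4/11) = 128/11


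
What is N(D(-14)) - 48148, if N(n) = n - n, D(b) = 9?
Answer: -48148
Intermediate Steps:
N(n) = 0
N(D(-14)) - 48148 = 0 - 48148 = -48148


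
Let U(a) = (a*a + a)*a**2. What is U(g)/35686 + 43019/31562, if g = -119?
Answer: 448399985877/80451538 ≈ 5573.5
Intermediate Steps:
U(a) = a**2*(a + a**2) (U(a) = (a**2 + a)*a**2 = (a + a**2)*a**2 = a**2*(a + a**2))
U(g)/35686 + 43019/31562 = ((-119)**3*(1 - 119))/35686 + 43019/31562 = -1685159*(-118)*(1/35686) + 43019*(1/31562) = 198848762*(1/35686) + 43019/31562 = 14203483/2549 + 43019/31562 = 448399985877/80451538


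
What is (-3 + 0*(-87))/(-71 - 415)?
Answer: 1/162 ≈ 0.0061728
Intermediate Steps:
(-3 + 0*(-87))/(-71 - 415) = (-3 + 0)/(-486) = -3*(-1/486) = 1/162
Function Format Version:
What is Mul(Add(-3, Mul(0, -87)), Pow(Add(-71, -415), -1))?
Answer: Rational(1, 162) ≈ 0.0061728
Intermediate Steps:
Mul(Add(-3, Mul(0, -87)), Pow(Add(-71, -415), -1)) = Mul(Add(-3, 0), Pow(-486, -1)) = Mul(-3, Rational(-1, 486)) = Rational(1, 162)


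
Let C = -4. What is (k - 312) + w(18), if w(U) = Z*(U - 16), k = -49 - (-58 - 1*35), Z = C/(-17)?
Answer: -4548/17 ≈ -267.53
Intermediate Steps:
Z = 4/17 (Z = -4/(-17) = -4*(-1/17) = 4/17 ≈ 0.23529)
k = 44 (k = -49 - (-58 - 35) = -49 - 1*(-93) = -49 + 93 = 44)
w(U) = -64/17 + 4*U/17 (w(U) = 4*(U - 16)/17 = 4*(-16 + U)/17 = -64/17 + 4*U/17)
(k - 312) + w(18) = (44 - 312) + (-64/17 + (4/17)*18) = -268 + (-64/17 + 72/17) = -268 + 8/17 = -4548/17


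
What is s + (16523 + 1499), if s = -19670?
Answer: -1648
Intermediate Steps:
s + (16523 + 1499) = -19670 + (16523 + 1499) = -19670 + 18022 = -1648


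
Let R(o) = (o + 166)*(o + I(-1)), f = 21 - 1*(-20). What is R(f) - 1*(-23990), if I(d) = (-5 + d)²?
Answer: 39929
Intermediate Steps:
f = 41 (f = 21 + 20 = 41)
R(o) = (36 + o)*(166 + o) (R(o) = (o + 166)*(o + (-5 - 1)²) = (166 + o)*(o + (-6)²) = (166 + o)*(o + 36) = (166 + o)*(36 + o) = (36 + o)*(166 + o))
R(f) - 1*(-23990) = (5976 + 41² + 202*41) - 1*(-23990) = (5976 + 1681 + 8282) + 23990 = 15939 + 23990 = 39929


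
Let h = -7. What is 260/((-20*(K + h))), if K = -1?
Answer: 13/8 ≈ 1.6250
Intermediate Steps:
260/((-20*(K + h))) = 260/((-20*(-1 - 7))) = 260/((-20*(-8))) = 260/160 = 260*(1/160) = 13/8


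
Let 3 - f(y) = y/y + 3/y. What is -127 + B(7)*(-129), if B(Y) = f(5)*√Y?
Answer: -127 - 903*√7/5 ≈ -604.82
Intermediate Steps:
f(y) = 2 - 3/y (f(y) = 3 - (y/y + 3/y) = 3 - (1 + 3/y) = 3 + (-1 - 3/y) = 2 - 3/y)
B(Y) = 7*√Y/5 (B(Y) = (2 - 3/5)*√Y = (2 - 3*⅕)*√Y = (2 - ⅗)*√Y = 7*√Y/5)
-127 + B(7)*(-129) = -127 + (7*√7/5)*(-129) = -127 - 903*√7/5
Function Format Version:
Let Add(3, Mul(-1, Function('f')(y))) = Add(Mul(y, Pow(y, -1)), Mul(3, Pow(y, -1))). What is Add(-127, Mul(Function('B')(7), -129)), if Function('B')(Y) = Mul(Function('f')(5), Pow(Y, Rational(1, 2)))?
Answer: Add(-127, Mul(Rational(-903, 5), Pow(7, Rational(1, 2)))) ≈ -604.82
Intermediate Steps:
Function('f')(y) = Add(2, Mul(-3, Pow(y, -1))) (Function('f')(y) = Add(3, Mul(-1, Add(Mul(y, Pow(y, -1)), Mul(3, Pow(y, -1))))) = Add(3, Mul(-1, Add(1, Mul(3, Pow(y, -1))))) = Add(3, Add(-1, Mul(-3, Pow(y, -1)))) = Add(2, Mul(-3, Pow(y, -1))))
Function('B')(Y) = Mul(Rational(7, 5), Pow(Y, Rational(1, 2))) (Function('B')(Y) = Mul(Add(2, Mul(-3, Pow(5, -1))), Pow(Y, Rational(1, 2))) = Mul(Add(2, Mul(-3, Rational(1, 5))), Pow(Y, Rational(1, 2))) = Mul(Add(2, Rational(-3, 5)), Pow(Y, Rational(1, 2))) = Mul(Rational(7, 5), Pow(Y, Rational(1, 2))))
Add(-127, Mul(Function('B')(7), -129)) = Add(-127, Mul(Mul(Rational(7, 5), Pow(7, Rational(1, 2))), -129)) = Add(-127, Mul(Rational(-903, 5), Pow(7, Rational(1, 2))))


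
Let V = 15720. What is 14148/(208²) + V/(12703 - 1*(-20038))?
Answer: 285832437/354126656 ≈ 0.80715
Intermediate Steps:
14148/(208²) + V/(12703 - 1*(-20038)) = 14148/(208²) + 15720/(12703 - 1*(-20038)) = 14148/43264 + 15720/(12703 + 20038) = 14148*(1/43264) + 15720/32741 = 3537/10816 + 15720*(1/32741) = 3537/10816 + 15720/32741 = 285832437/354126656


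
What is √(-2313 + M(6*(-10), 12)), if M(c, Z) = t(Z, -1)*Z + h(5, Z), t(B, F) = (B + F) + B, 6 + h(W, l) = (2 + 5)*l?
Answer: I*√1959 ≈ 44.261*I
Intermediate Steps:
h(W, l) = -6 + 7*l (h(W, l) = -6 + (2 + 5)*l = -6 + 7*l)
t(B, F) = F + 2*B
M(c, Z) = -6 + 7*Z + Z*(-1 + 2*Z) (M(c, Z) = (-1 + 2*Z)*Z + (-6 + 7*Z) = Z*(-1 + 2*Z) + (-6 + 7*Z) = -6 + 7*Z + Z*(-1 + 2*Z))
√(-2313 + M(6*(-10), 12)) = √(-2313 + (-6 + 2*12² + 6*12)) = √(-2313 + (-6 + 2*144 + 72)) = √(-2313 + (-6 + 288 + 72)) = √(-2313 + 354) = √(-1959) = I*√1959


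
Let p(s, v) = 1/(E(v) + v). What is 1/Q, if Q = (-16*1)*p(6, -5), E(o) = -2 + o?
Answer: ¾ ≈ 0.75000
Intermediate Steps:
p(s, v) = 1/(-2 + 2*v) (p(s, v) = 1/((-2 + v) + v) = 1/(-2 + 2*v))
Q = 4/3 (Q = (-16*1)*(1/(2*(-1 - 5))) = -8/(-6) = -8*(-1)/6 = -16*(-1/12) = 4/3 ≈ 1.3333)
1/Q = 1/(4/3) = ¾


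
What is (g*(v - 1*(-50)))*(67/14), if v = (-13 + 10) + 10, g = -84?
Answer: -22914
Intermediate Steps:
v = 7 (v = -3 + 10 = 7)
(g*(v - 1*(-50)))*(67/14) = (-84*(7 - 1*(-50)))*(67/14) = (-84*(7 + 50))*(67*(1/14)) = -84*57*(67/14) = -4788*67/14 = -22914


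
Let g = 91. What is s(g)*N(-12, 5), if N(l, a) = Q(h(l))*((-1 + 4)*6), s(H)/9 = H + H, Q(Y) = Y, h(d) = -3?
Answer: -88452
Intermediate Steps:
s(H) = 18*H (s(H) = 9*(H + H) = 9*(2*H) = 18*H)
N(l, a) = -54 (N(l, a) = -3*(-1 + 4)*6 = -9*6 = -3*18 = -54)
s(g)*N(-12, 5) = (18*91)*(-54) = 1638*(-54) = -88452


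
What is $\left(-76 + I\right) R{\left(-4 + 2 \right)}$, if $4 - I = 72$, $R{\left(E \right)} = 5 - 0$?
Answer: $-720$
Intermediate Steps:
$R{\left(E \right)} = 5$ ($R{\left(E \right)} = 5 + 0 = 5$)
$I = -68$ ($I = 4 - 72 = -68$)
$\left(-76 + I\right) R{\left(-4 + 2 \right)} = \left(-76 - 68\right) 5 = \left(-144\right) 5 = -720$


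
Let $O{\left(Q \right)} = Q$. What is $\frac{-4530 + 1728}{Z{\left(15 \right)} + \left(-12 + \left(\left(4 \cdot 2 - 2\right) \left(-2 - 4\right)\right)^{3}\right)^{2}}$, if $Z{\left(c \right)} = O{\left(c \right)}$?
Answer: $- \frac{934}{725967413} \approx -1.2866 \cdot 10^{-6}$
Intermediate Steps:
$Z{\left(c \right)} = c$
$\frac{-4530 + 1728}{Z{\left(15 \right)} + \left(-12 + \left(\left(4 \cdot 2 - 2\right) \left(-2 - 4\right)\right)^{3}\right)^{2}} = \frac{-4530 + 1728}{15 + \left(-12 + \left(\left(4 \cdot 2 - 2\right) \left(-2 - 4\right)\right)^{3}\right)^{2}} = - \frac{2802}{15 + \left(-12 + \left(\left(8 - 2\right) \left(-6\right)\right)^{3}\right)^{2}} = - \frac{2802}{15 + \left(-12 + \left(6 \left(-6\right)\right)^{3}\right)^{2}} = - \frac{2802}{15 + \left(-12 + \left(-36\right)^{3}\right)^{2}} = - \frac{2802}{15 + \left(-12 - 46656\right)^{2}} = - \frac{2802}{15 + \left(-46668\right)^{2}} = - \frac{2802}{15 + 2177902224} = - \frac{2802}{2177902239} = \left(-2802\right) \frac{1}{2177902239} = - \frac{934}{725967413}$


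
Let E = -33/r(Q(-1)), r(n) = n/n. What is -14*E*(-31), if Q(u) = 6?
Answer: -14322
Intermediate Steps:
r(n) = 1
E = -33 (E = -33/1 = -33*1 = -33)
-14*E*(-31) = -14*(-33)*(-31) = 462*(-31) = -14322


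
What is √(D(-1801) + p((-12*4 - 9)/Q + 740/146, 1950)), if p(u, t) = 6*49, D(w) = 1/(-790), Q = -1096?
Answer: √183484610/790 ≈ 17.146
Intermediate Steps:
D(w) = -1/790
p(u, t) = 294
√(D(-1801) + p((-12*4 - 9)/Q + 740/146, 1950)) = √(-1/790 + 294) = √(232259/790) = √183484610/790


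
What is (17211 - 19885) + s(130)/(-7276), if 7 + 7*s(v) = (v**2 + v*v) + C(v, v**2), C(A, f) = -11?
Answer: -9730425/3638 ≈ -2674.7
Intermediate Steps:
s(v) = -18/7 + 2*v**2/7 (s(v) = -1 + ((v**2 + v*v) - 11)/7 = -1 + ((v**2 + v**2) - 11)/7 = -1 + (2*v**2 - 11)/7 = -1 + (-11 + 2*v**2)/7 = -1 + (-11/7 + 2*v**2/7) = -18/7 + 2*v**2/7)
(17211 - 19885) + s(130)/(-7276) = (17211 - 19885) + (-18/7 + (2/7)*130**2)/(-7276) = -2674 + (-18/7 + (2/7)*16900)*(-1/7276) = -2674 + (-18/7 + 33800/7)*(-1/7276) = -2674 + 4826*(-1/7276) = -2674 - 2413/3638 = -9730425/3638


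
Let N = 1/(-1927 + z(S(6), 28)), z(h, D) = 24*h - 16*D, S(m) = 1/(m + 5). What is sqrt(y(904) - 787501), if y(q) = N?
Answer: 2*I*sqrt(134123666209203)/26101 ≈ 887.41*I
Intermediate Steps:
S(m) = 1/(5 + m)
z(h, D) = -16*D + 24*h
N = -11/26101 (N = 1/(-1927 + (-16*28 + 24/(5 + 6))) = 1/(-1927 + (-448 + 24/11)) = 1/(-1927 - 4904/11) = 1/(-26101/11) = -11/26101 ≈ -0.00042144)
y(q) = -11/26101
sqrt(y(904) - 787501) = sqrt(-11/26101 - 787501) = sqrt(-20554563612/26101) = 2*I*sqrt(134123666209203)/26101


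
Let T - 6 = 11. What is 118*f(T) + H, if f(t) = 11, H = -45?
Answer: 1253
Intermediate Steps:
T = 17 (T = 6 + 11 = 17)
118*f(T) + H = 118*11 - 45 = 1298 - 45 = 1253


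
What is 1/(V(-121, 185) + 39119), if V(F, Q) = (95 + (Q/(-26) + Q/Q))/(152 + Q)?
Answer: 8762/342762989 ≈ 2.5563e-5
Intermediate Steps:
V(F, Q) = (96 - Q/26)/(152 + Q) (V(F, Q) = (95 + (Q*(-1/26) + 1))/(152 + Q) = (95 + (-Q/26 + 1))/(152 + Q) = (95 + (1 - Q/26))/(152 + Q) = (96 - Q/26)/(152 + Q))
1/(V(-121, 185) + 39119) = 1/((2496 - 1*185)/(26*(152 + 185)) + 39119) = 1/((1/26)*(2496 - 185)/337 + 39119) = 1/((1/26)*(1/337)*2311 + 39119) = 1/(2311/8762 + 39119) = 1/(342762989/8762) = 8762/342762989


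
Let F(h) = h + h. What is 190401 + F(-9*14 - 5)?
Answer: 190139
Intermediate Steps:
F(h) = 2*h
190401 + F(-9*14 - 5) = 190401 + 2*(-9*14 - 5) = 190401 + 2*(-126 - 5) = 190401 + 2*(-131) = 190401 - 262 = 190139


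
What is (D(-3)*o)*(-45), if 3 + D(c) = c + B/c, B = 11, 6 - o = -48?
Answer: 23490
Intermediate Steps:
o = 54 (o = 6 - 1*(-48) = 6 + 48 = 54)
D(c) = -3 + c + 11/c (D(c) = -3 + (c + 11/c) = -3 + c + 11/c)
(D(-3)*o)*(-45) = ((-3 - 3 + 11/(-3))*54)*(-45) = ((-3 - 3 + 11*(-⅓))*54)*(-45) = ((-3 - 3 - 11/3)*54)*(-45) = -29/3*54*(-45) = -522*(-45) = 23490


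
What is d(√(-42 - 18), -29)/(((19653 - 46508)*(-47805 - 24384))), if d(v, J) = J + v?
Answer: -29/1938635595 + 2*I*√15/1938635595 ≈ -1.4959e-8 + 3.9956e-9*I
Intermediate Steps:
d(√(-42 - 18), -29)/(((19653 - 46508)*(-47805 - 24384))) = (-29 + √(-42 - 18))/(((19653 - 46508)*(-47805 - 24384))) = (-29 + √(-60))/((-26855*(-72189))) = (-29 + 2*I*√15)/1938635595 = (-29 + 2*I*√15)*(1/1938635595) = -29/1938635595 + 2*I*√15/1938635595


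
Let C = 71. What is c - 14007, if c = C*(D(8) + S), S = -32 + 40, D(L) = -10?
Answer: -14149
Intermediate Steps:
S = 8
c = -142 (c = 71*(-10 + 8) = 71*(-2) = -142)
c - 14007 = -142 - 14007 = -14149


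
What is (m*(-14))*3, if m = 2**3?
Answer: -336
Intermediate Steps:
m = 8
(m*(-14))*3 = (8*(-14))*3 = -112*3 = -336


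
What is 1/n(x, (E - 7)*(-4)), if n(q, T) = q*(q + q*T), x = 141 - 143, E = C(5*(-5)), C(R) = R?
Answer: 1/516 ≈ 0.0019380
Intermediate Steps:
E = -25 (E = 5*(-5) = -25)
x = -2
n(q, T) = q*(q + T*q)
1/n(x, (E - 7)*(-4)) = 1/((-2)**2*(1 + (-25 - 7)*(-4))) = 1/(4*(1 - 32*(-4))) = 1/(4*(1 + 128)) = 1/(4*129) = 1/516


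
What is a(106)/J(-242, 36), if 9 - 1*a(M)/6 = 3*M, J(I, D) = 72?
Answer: -103/4 ≈ -25.750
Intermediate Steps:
a(M) = 54 - 18*M
a(106)/J(-242, 36) = (54 - 18*106)/72 = (54 - 1908)*(1/72) = -1854*1/72 = -103/4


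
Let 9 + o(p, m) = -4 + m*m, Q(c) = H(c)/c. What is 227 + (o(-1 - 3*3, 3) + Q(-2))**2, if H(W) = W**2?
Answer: 263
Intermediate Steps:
Q(c) = c (Q(c) = c**2/c = c)
o(p, m) = -13 + m**2 (o(p, m) = -9 + (-4 + m*m) = -9 + (-4 + m**2) = -13 + m**2)
227 + (o(-1 - 3*3, 3) + Q(-2))**2 = 227 + ((-13 + 3**2) - 2)**2 = 227 + ((-13 + 9) - 2)**2 = 227 + (-4 - 2)**2 = 227 + (-6)**2 = 227 + 36 = 263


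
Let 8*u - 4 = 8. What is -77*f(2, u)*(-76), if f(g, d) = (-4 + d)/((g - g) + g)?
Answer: -7315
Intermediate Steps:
u = 3/2 (u = ½ + (⅛)*8 = ½ + 1 = 3/2 ≈ 1.5000)
f(g, d) = (-4 + d)/g (f(g, d) = (-4 + d)/(0 + g) = (-4 + d)/g)
-77*f(2, u)*(-76) = -77*(-4 + 3/2)/2*(-76) = -77*(-5)/(2*2)*(-76) = -77*(-5/4)*(-76) = (385/4)*(-76) = -7315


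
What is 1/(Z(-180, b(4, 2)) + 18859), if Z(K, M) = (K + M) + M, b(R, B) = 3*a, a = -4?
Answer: 1/18655 ≈ 5.3605e-5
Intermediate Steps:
b(R, B) = -12 (b(R, B) = 3*(-4) = -12)
Z(K, M) = K + 2*M
1/(Z(-180, b(4, 2)) + 18859) = 1/((-180 + 2*(-12)) + 18859) = 1/((-180 - 24) + 18859) = 1/(-204 + 18859) = 1/18655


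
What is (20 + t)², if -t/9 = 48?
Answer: 169744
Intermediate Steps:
t = -432 (t = -9*48 = -432)
(20 + t)² = (20 - 432)² = (-412)² = 169744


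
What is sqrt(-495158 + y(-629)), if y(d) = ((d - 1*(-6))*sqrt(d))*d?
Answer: sqrt(-495158 + 391867*I*sqrt(629)) ≈ 2161.6 + 2273.3*I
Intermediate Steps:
y(d) = d**(3/2)*(6 + d) (y(d) = ((d + 6)*sqrt(d))*d = ((6 + d)*sqrt(d))*d = (sqrt(d)*(6 + d))*d = d**(3/2)*(6 + d))
sqrt(-495158 + y(-629)) = sqrt(-495158 + (-629)**(3/2)*(6 - 629)) = sqrt(-495158 - 629*I*sqrt(629)*(-623)) = sqrt(-495158 + 391867*I*sqrt(629))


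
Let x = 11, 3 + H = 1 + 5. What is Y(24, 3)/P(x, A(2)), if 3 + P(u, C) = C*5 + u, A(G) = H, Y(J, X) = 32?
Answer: 32/23 ≈ 1.3913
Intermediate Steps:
H = 3 (H = -3 + (1 + 5) = -3 + 6 = 3)
A(G) = 3
P(u, C) = -3 + u + 5*C (P(u, C) = -3 + (C*5 + u) = -3 + (5*C + u) = -3 + (u + 5*C) = -3 + u + 5*C)
Y(24, 3)/P(x, A(2)) = 32/(-3 + 11 + 5*3) = 32/(-3 + 11 + 15) = 32/23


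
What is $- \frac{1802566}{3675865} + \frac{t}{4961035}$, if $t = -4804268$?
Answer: $- \frac{5320486721526}{3647218984055} \approx -1.4588$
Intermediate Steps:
$- \frac{1802566}{3675865} + \frac{t}{4961035} = - \frac{1802566}{3675865} - \frac{4804268}{4961035} = - \frac{5320486721526}{3647218984055}$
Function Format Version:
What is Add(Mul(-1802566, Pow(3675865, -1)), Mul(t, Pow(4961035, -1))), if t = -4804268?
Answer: Rational(-5320486721526, 3647218984055) ≈ -1.4588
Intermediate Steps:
Add(Mul(-1802566, Pow(3675865, -1)), Mul(t, Pow(4961035, -1))) = Add(Mul(-1802566, Pow(3675865, -1)), Mul(-4804268, Pow(4961035, -1))) = Add(Mul(-1802566, Rational(1, 3675865)), Mul(-4804268, Rational(1, 4961035))) = Add(Rational(-1802566, 3675865), Rational(-4804268, 4961035)) = Rational(-5320486721526, 3647218984055)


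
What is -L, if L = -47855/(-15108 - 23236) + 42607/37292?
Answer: -854582867/357481112 ≈ -2.3906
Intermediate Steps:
L = 854582867/357481112 (L = -47855/(-38344) + 42607*(1/37292) = -47855*(-1/38344) + 42607/37292 = 47855/38344 + 42607/37292 = 854582867/357481112 ≈ 2.3906)
-L = -1*854582867/357481112 = -854582867/357481112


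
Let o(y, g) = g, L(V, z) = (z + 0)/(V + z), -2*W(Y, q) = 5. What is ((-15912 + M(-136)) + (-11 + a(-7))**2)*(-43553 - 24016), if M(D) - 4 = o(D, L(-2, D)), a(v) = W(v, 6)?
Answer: 97750608305/92 ≈ 1.0625e+9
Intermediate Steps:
W(Y, q) = -5/2 (W(Y, q) = -1/2*5 = -5/2)
a(v) = -5/2
L(V, z) = z/(V + z)
M(D) = 4 + D/(-2 + D)
((-15912 + M(-136)) + (-11 + a(-7))**2)*(-43553 - 24016) = ((-15912 + (-8 + 5*(-136))/(-2 - 136)) + (-11 - 5/2)**2)*(-43553 - 24016) = ((-15912 + (-8 - 680)/(-138)) + (-27/2)**2)*(-67569) = ((-15912 - 1/138*(-688)) + 729/4)*(-67569) = ((-15912 + 344/69) + 729/4)*(-67569) = (-1097584/69 + 729/4)*(-67569) = -4340035/276*(-67569) = 97750608305/92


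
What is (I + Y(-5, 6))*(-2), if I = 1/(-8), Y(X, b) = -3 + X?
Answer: 65/4 ≈ 16.250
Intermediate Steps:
I = -⅛ (I = 1*(-⅛) = -⅛ ≈ -0.12500)
(I + Y(-5, 6))*(-2) = (-⅛ + (-3 - 5))*(-2) = (-⅛ - 8)*(-2) = -65/8*(-2) = 65/4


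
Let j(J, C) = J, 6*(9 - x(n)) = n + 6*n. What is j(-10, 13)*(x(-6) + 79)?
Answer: -950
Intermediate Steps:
x(n) = 9 - 7*n/6 (x(n) = 9 - (n + 6*n)/6 = 9 - 7*n/6)
j(-10, 13)*(x(-6) + 79) = -10*((9 - 7/6*(-6)) + 79) = -10*((9 + 7) + 79) = -10*(16 + 79) = -10*95 = -950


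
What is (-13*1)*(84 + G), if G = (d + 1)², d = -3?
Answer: -1144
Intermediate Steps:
G = 4 (G = (-3 + 1)² = (-2)² = 4)
(-13*1)*(84 + G) = (-13*1)*(84 + 4) = -13*88 = -1144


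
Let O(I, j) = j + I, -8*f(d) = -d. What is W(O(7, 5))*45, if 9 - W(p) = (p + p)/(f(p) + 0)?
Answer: -315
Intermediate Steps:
f(d) = d/8 (f(d) = -(-1)*d/8 = d/8)
O(I, j) = I + j
W(p) = -7 (W(p) = 9 - (p + p)/(p/8 + 0) = 9 - 2*p/(p/8) = 9 - 2*p*8/p = 9 - 1*16 = 9 - 16 = -7)
W(O(7, 5))*45 = -7*45 = -315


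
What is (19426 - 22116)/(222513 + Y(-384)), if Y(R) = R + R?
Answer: -538/44349 ≈ -0.012131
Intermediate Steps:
Y(R) = 2*R
(19426 - 22116)/(222513 + Y(-384)) = (19426 - 22116)/(222513 + 2*(-384)) = -2690/(222513 - 768) = -2690/221745 = -2690*1/221745 = -538/44349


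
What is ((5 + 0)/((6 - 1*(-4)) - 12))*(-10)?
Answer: 25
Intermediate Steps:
((5 + 0)/((6 - 1*(-4)) - 12))*(-10) = (5/((6 + 4) - 12))*(-10) = (5/(10 - 12))*(-10) = (5/(-2))*(-10) = (5*(-½))*(-10) = -5/2*(-10) = 25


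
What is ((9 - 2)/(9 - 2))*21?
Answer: 21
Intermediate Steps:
((9 - 2)/(9 - 2))*21 = (7/7)*21 = (7*(⅐))*21 = 1*21 = 21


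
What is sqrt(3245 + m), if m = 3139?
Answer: 4*sqrt(399) ≈ 79.900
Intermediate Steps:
sqrt(3245 + m) = sqrt(3245 + 3139) = sqrt(6384) = 4*sqrt(399)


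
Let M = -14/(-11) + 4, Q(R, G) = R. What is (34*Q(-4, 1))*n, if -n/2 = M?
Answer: 15776/11 ≈ 1434.2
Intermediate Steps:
M = 58/11 (M = -14*(-1/11) + 4 = 14/11 + 4 = 58/11 ≈ 5.2727)
n = -116/11 (n = -2*58/11 = -116/11 ≈ -10.545)
(34*Q(-4, 1))*n = (34*(-4))*(-116/11) = -136*(-116/11) = 15776/11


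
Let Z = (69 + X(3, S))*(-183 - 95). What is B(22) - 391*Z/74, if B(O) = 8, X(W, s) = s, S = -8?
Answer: 3315585/37 ≈ 89610.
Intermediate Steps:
Z = -16958 (Z = (69 - 8)*(-183 - 95) = 61*(-278) = -16958)
B(22) - 391*Z/74 = 8 - (-6630578)/74 = 8 - 391*(-8479/37) = 8 + 3315289/37 = 3315585/37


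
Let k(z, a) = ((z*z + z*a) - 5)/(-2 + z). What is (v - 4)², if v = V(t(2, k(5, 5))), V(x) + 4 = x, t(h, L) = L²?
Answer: 47089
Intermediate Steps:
k(z, a) = (-5 + z² + a*z)/(-2 + z) (k(z, a) = ((z² + a*z) - 5)/(-2 + z) = (-5 + z² + a*z)/(-2 + z))
V(x) = -4 + x
v = 221 (v = -4 + ((-5 + 5² + 5*5)/(-2 + 5))² = -4 + ((-5 + 25 + 25)/3)² = -4 + ((⅓)*45)² = -4 + 15² = -4 + 225 = 221)
(v - 4)² = (221 - 4)² = 217² = 47089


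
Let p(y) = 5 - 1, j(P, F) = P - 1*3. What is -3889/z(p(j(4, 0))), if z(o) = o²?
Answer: -3889/16 ≈ -243.06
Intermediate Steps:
j(P, F) = -3 + P (j(P, F) = P - 3 = -3 + P)
p(y) = 4
-3889/z(p(j(4, 0))) = -3889/(4²) = -3889/16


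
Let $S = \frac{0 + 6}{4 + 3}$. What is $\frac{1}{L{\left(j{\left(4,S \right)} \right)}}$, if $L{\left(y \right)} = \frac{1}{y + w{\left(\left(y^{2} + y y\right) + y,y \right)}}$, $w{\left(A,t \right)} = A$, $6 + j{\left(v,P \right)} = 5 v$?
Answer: $420$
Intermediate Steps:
$S = \frac{6}{7} \approx 0.85714$
$j{\left(v,P \right)} = -6 + 5 v$
$L{\left(y \right)} = \frac{1}{2 y + 2 y^{2}}$ ($L{\left(y \right)} = \frac{1}{y + \left(\left(y^{2} + y y\right) + y\right)} = \frac{1}{y + \left(\left(y^{2} + y^{2}\right) + y\right)} = \frac{1}{y + \left(2 y^{2} + y\right)} = \frac{1}{y + \left(y + 2 y^{2}\right)} = \frac{1}{2 y + 2 y^{2}}$)
$\frac{1}{L{\left(j{\left(4,S \right)} \right)}} = \frac{1}{\frac{1}{2} \frac{1}{-6 + 5 \cdot 4} \frac{1}{1 + \left(-6 + 5 \cdot 4\right)}} = \frac{1}{\frac{1}{2} \frac{1}{-6 + 20} \frac{1}{1 + \left(-6 + 20\right)}} = \frac{1}{\frac{1}{2} \cdot \frac{1}{14} \frac{1}{1 + 14}} = \frac{1}{\frac{1}{2} \cdot \frac{1}{14} \cdot \frac{1}{15}} = \frac{1}{\frac{1}{420}} = 420$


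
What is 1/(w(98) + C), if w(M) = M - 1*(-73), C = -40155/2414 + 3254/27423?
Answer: 66199122/10226734453 ≈ 0.0064731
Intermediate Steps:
C = -1093315409/66199122 (C = -40155*1/2414 + 3254*(1/27423) = -40155/2414 + 3254/27423 = -1093315409/66199122 ≈ -16.516)
w(M) = 73 + M (w(M) = M + 73 = 73 + M)
1/(w(98) + C) = 1/((73 + 98) - 1093315409/66199122) = 1/(171 - 1093315409/66199122) = 1/(10226734453/66199122) = 66199122/10226734453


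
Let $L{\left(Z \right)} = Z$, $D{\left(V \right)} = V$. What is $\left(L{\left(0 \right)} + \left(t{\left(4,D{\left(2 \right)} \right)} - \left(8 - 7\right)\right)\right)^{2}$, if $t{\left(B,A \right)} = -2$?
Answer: $9$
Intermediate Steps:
$\left(L{\left(0 \right)} + \left(t{\left(4,D{\left(2 \right)} \right)} - \left(8 - 7\right)\right)\right)^{2} = \left(0 - 3\right)^{2} = \left(-3\right)^{2} = 9$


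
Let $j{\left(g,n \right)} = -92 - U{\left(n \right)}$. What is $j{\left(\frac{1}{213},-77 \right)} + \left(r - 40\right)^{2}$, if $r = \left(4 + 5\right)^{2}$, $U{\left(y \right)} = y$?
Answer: $1666$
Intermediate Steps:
$r = 81$ ($r = 9^{2} = 81$)
$j{\left(g,n \right)} = -92 - n$
$j{\left(\frac{1}{213},-77 \right)} + \left(r - 40\right)^{2} = \left(-92 - -77\right) + \left(81 - 40\right)^{2} = \left(-92 + 77\right) + 41^{2} = -15 + 1681 = 1666$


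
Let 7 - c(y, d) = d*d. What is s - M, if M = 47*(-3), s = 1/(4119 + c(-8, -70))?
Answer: 109133/774 ≈ 141.00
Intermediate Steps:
c(y, d) = 7 - d² (c(y, d) = 7 - d*d = 7 - d²)
s = -1/774 (s = 1/(4119 + (7 - 1*(-70)²)) = 1/(4119 + (7 - 1*4900)) = 1/(4119 + (7 - 4900)) = 1/(4119 - 4893) = 1/(-774) = -1/774 ≈ -0.0012920)
M = -141
s - M = -1/774 - 1*(-141) = -1/774 + 141 = 109133/774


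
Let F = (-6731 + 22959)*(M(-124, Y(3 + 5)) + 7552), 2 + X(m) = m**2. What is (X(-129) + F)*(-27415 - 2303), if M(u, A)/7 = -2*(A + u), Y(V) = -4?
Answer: -4506766527978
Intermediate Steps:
X(m) = -2 + m**2
M(u, A) = -14*A - 14*u (M(u, A) = 7*(-2*(A + u)) = 7*(-2*A - 2*u) = -14*A - 14*u)
F = 151634432 (F = (-6731 + 22959)*((-14*(-4) - 14*(-124)) + 7552) = 16228*((56 + 1736) + 7552) = 16228*(1792 + 7552) = 16228*9344 = 151634432)
(X(-129) + F)*(-27415 - 2303) = ((-2 + (-129)**2) + 151634432)*(-27415 - 2303) = ((-2 + 16641) + 151634432)*(-29718) = (16639 + 151634432)*(-29718) = 151651071*(-29718) = -4506766527978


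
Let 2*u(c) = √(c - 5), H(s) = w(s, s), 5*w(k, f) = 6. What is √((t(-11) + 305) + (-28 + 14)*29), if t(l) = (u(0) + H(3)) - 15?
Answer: √(-11480 + 50*I*√5)/10 ≈ 0.052173 + 10.715*I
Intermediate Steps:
w(k, f) = 6/5 (w(k, f) = (⅕)*6 = 6/5)
H(s) = 6/5
u(c) = √(-5 + c)/2 (u(c) = √(c - 5)/2 = √(-5 + c)/2)
t(l) = -69/5 + I*√5/2 (t(l) = (√(-5 + 0)/2 + 6/5) - 15 = (√(-5)/2 + 6/5) - 15 = ((I*√5)/2 + 6/5) - 15 = (I*√5/2 + 6/5) - 15 = (6/5 + I*√5/2) - 15 = -69/5 + I*√5/2)
√((t(-11) + 305) + (-28 + 14)*29) = √(((-69/5 + I*√5/2) + 305) + (-28 + 14)*29) = √((1456/5 + I*√5/2) - 14*29) = √((1456/5 + I*√5/2) - 406) = √(-574/5 + I*√5/2)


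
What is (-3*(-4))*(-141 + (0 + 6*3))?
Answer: -1476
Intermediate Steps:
(-3*(-4))*(-141 + (0 + 6*3)) = 12*(-141 + (0 + 18)) = 12*(-141 + 18) = 12*(-123) = -1476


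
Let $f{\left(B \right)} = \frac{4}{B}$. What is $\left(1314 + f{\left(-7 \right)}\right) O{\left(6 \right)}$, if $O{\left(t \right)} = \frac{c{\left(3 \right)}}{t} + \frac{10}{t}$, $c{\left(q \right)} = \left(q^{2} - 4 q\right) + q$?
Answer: $\frac{45970}{21} \approx 2189.0$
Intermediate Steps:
$c{\left(q \right)} = q^{2} - 3 q$
$O{\left(t \right)} = \frac{10}{t}$ ($O{\left(t \right)} = \frac{3 \left(-3 + 3\right)}{t} + \frac{10}{t} = \frac{3 \cdot 0}{t} + \frac{10}{t} = \frac{0}{t} + \frac{10}{t} = 0 + \frac{10}{t} = \frac{10}{t}$)
$\left(1314 + f{\left(-7 \right)}\right) O{\left(6 \right)} = \left(1314 + \frac{4}{-7}\right) \frac{10}{6} = \left(1314 + 4 \left(- \frac{1}{7}\right)\right) 10 \cdot \frac{1}{6} = \left(1314 - \frac{4}{7}\right) \frac{5}{3} = \frac{9194}{7} \cdot \frac{5}{3} = \frac{45970}{21}$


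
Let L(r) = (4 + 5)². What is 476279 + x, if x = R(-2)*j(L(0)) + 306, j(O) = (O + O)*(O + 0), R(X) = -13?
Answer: 305999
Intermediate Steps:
L(r) = 81 (L(r) = 9² = 81)
j(O) = 2*O² (j(O) = (2*O)*O = 2*O²)
x = -170280 (x = -26*81² + 306 = -26*6561 + 306 = -13*13122 + 306 = -170586 + 306 = -170280)
476279 + x = 476279 - 170280 = 305999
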